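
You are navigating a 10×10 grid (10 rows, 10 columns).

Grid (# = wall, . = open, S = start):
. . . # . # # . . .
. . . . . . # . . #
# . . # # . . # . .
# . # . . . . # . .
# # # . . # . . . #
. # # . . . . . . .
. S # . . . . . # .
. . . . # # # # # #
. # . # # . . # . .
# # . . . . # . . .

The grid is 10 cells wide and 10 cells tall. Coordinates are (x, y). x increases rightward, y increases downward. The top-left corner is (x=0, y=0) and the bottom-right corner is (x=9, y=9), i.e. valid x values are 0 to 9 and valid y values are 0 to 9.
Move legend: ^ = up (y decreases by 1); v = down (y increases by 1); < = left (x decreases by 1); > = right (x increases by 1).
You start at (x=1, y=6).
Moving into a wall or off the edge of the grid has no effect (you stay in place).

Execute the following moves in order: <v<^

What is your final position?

Answer: Final position: (x=0, y=6)

Derivation:
Start: (x=1, y=6)
  < (left): (x=1, y=6) -> (x=0, y=6)
  v (down): (x=0, y=6) -> (x=0, y=7)
  < (left): blocked, stay at (x=0, y=7)
  ^ (up): (x=0, y=7) -> (x=0, y=6)
Final: (x=0, y=6)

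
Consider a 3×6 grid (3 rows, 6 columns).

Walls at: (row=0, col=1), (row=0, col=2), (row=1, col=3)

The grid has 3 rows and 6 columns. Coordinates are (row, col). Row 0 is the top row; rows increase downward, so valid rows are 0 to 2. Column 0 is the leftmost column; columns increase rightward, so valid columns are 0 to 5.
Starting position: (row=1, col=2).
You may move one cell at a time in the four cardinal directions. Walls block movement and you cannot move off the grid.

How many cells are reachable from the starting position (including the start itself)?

BFS flood-fill from (row=1, col=2):
  Distance 0: (row=1, col=2)
  Distance 1: (row=1, col=1), (row=2, col=2)
  Distance 2: (row=1, col=0), (row=2, col=1), (row=2, col=3)
  Distance 3: (row=0, col=0), (row=2, col=0), (row=2, col=4)
  Distance 4: (row=1, col=4), (row=2, col=5)
  Distance 5: (row=0, col=4), (row=1, col=5)
  Distance 6: (row=0, col=3), (row=0, col=5)
Total reachable: 15 (grid has 15 open cells total)

Answer: Reachable cells: 15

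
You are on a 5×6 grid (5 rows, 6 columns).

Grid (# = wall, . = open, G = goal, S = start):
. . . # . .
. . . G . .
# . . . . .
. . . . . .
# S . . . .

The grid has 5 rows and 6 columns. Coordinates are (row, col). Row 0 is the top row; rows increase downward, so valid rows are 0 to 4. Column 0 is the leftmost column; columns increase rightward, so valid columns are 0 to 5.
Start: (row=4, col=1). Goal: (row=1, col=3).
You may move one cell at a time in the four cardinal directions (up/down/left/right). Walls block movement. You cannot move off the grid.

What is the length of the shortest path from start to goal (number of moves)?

BFS from (row=4, col=1) until reaching (row=1, col=3):
  Distance 0: (row=4, col=1)
  Distance 1: (row=3, col=1), (row=4, col=2)
  Distance 2: (row=2, col=1), (row=3, col=0), (row=3, col=2), (row=4, col=3)
  Distance 3: (row=1, col=1), (row=2, col=2), (row=3, col=3), (row=4, col=4)
  Distance 4: (row=0, col=1), (row=1, col=0), (row=1, col=2), (row=2, col=3), (row=3, col=4), (row=4, col=5)
  Distance 5: (row=0, col=0), (row=0, col=2), (row=1, col=3), (row=2, col=4), (row=3, col=5)  <- goal reached here
One shortest path (5 moves): (row=4, col=1) -> (row=4, col=2) -> (row=4, col=3) -> (row=3, col=3) -> (row=2, col=3) -> (row=1, col=3)

Answer: Shortest path length: 5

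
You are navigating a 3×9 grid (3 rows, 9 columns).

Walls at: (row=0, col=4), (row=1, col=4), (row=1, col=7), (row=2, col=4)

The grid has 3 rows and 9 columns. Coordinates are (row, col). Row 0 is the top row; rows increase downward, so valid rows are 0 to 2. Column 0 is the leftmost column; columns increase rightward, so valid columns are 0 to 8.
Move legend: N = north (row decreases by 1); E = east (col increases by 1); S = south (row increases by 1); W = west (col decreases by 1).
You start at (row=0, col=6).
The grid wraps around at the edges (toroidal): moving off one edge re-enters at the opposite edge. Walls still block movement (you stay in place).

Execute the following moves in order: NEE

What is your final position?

Start: (row=0, col=6)
  N (north): (row=0, col=6) -> (row=2, col=6)
  E (east): (row=2, col=6) -> (row=2, col=7)
  E (east): (row=2, col=7) -> (row=2, col=8)
Final: (row=2, col=8)

Answer: Final position: (row=2, col=8)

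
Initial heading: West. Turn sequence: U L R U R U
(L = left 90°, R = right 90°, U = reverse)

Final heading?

Start: West
  U (U-turn (180°)) -> East
  L (left (90° counter-clockwise)) -> North
  R (right (90° clockwise)) -> East
  U (U-turn (180°)) -> West
  R (right (90° clockwise)) -> North
  U (U-turn (180°)) -> South
Final: South

Answer: Final heading: South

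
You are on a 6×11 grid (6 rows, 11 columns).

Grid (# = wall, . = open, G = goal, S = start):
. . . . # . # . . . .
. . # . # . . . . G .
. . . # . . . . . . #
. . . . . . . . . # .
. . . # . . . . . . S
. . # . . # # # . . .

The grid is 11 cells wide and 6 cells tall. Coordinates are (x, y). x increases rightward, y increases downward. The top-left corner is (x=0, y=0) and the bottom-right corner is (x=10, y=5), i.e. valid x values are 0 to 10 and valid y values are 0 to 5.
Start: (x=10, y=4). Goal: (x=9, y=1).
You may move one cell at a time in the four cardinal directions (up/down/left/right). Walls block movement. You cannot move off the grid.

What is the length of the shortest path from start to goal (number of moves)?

BFS from (x=10, y=4) until reaching (x=9, y=1):
  Distance 0: (x=10, y=4)
  Distance 1: (x=10, y=3), (x=9, y=4), (x=10, y=5)
  Distance 2: (x=8, y=4), (x=9, y=5)
  Distance 3: (x=8, y=3), (x=7, y=4), (x=8, y=5)
  Distance 4: (x=8, y=2), (x=7, y=3), (x=6, y=4)
  Distance 5: (x=8, y=1), (x=7, y=2), (x=9, y=2), (x=6, y=3), (x=5, y=4)
  Distance 6: (x=8, y=0), (x=7, y=1), (x=9, y=1), (x=6, y=2), (x=5, y=3), (x=4, y=4)  <- goal reached here
One shortest path (6 moves): (x=10, y=4) -> (x=9, y=4) -> (x=8, y=4) -> (x=8, y=3) -> (x=8, y=2) -> (x=9, y=2) -> (x=9, y=1)

Answer: Shortest path length: 6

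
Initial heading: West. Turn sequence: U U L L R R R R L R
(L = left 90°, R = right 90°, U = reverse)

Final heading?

Answer: Final heading: East

Derivation:
Start: West
  U (U-turn (180°)) -> East
  U (U-turn (180°)) -> West
  L (left (90° counter-clockwise)) -> South
  L (left (90° counter-clockwise)) -> East
  R (right (90° clockwise)) -> South
  R (right (90° clockwise)) -> West
  R (right (90° clockwise)) -> North
  R (right (90° clockwise)) -> East
  L (left (90° counter-clockwise)) -> North
  R (right (90° clockwise)) -> East
Final: East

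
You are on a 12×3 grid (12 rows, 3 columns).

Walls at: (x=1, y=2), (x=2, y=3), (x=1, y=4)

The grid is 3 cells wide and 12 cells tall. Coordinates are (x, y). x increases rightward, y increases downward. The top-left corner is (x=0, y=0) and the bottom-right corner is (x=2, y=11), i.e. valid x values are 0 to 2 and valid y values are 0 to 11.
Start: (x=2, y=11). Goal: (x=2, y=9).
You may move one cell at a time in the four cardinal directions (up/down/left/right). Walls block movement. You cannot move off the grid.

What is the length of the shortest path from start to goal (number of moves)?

Answer: Shortest path length: 2

Derivation:
BFS from (x=2, y=11) until reaching (x=2, y=9):
  Distance 0: (x=2, y=11)
  Distance 1: (x=2, y=10), (x=1, y=11)
  Distance 2: (x=2, y=9), (x=1, y=10), (x=0, y=11)  <- goal reached here
One shortest path (2 moves): (x=2, y=11) -> (x=2, y=10) -> (x=2, y=9)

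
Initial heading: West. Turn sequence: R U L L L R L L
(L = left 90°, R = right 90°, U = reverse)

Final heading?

Start: West
  R (right (90° clockwise)) -> North
  U (U-turn (180°)) -> South
  L (left (90° counter-clockwise)) -> East
  L (left (90° counter-clockwise)) -> North
  L (left (90° counter-clockwise)) -> West
  R (right (90° clockwise)) -> North
  L (left (90° counter-clockwise)) -> West
  L (left (90° counter-clockwise)) -> South
Final: South

Answer: Final heading: South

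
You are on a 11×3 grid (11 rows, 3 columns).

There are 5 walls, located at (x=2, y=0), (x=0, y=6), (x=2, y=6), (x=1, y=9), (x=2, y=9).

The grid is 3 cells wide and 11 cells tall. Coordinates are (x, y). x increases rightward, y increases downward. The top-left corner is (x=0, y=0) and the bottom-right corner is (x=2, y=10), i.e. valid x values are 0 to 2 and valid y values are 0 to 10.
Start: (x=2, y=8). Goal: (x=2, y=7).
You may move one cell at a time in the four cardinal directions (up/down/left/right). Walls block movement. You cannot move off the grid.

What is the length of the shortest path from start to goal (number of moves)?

Answer: Shortest path length: 1

Derivation:
BFS from (x=2, y=8) until reaching (x=2, y=7):
  Distance 0: (x=2, y=8)
  Distance 1: (x=2, y=7), (x=1, y=8)  <- goal reached here
One shortest path (1 moves): (x=2, y=8) -> (x=2, y=7)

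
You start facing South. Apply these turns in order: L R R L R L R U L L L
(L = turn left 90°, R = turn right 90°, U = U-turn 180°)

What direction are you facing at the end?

Start: South
  L (left (90° counter-clockwise)) -> East
  R (right (90° clockwise)) -> South
  R (right (90° clockwise)) -> West
  L (left (90° counter-clockwise)) -> South
  R (right (90° clockwise)) -> West
  L (left (90° counter-clockwise)) -> South
  R (right (90° clockwise)) -> West
  U (U-turn (180°)) -> East
  L (left (90° counter-clockwise)) -> North
  L (left (90° counter-clockwise)) -> West
  L (left (90° counter-clockwise)) -> South
Final: South

Answer: Final heading: South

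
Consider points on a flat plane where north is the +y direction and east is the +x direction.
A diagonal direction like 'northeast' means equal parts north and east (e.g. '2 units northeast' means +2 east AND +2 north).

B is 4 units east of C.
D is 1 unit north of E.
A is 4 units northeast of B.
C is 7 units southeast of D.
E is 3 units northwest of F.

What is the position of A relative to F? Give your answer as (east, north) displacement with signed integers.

Place F at the origin (east=0, north=0).
  E is 3 units northwest of F: delta (east=-3, north=+3); E at (east=-3, north=3).
  D is 1 unit north of E: delta (east=+0, north=+1); D at (east=-3, north=4).
  C is 7 units southeast of D: delta (east=+7, north=-7); C at (east=4, north=-3).
  B is 4 units east of C: delta (east=+4, north=+0); B at (east=8, north=-3).
  A is 4 units northeast of B: delta (east=+4, north=+4); A at (east=12, north=1).
Therefore A relative to F: (east=12, north=1).

Answer: A is at (east=12, north=1) relative to F.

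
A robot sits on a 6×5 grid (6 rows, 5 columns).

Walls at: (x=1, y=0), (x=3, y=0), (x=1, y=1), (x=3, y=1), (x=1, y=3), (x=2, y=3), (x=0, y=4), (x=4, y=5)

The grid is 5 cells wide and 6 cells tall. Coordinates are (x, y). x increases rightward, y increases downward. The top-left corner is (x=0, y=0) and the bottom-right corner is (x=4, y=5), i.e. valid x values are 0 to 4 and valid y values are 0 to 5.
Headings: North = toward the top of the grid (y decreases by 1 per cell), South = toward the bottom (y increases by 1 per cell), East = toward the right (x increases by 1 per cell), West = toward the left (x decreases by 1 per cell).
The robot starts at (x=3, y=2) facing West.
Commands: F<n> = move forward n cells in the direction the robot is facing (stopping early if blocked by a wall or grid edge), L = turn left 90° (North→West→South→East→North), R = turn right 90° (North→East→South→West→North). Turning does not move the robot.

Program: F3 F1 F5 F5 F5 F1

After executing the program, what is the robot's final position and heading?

Start: (x=3, y=2), facing West
  F3: move forward 3, now at (x=0, y=2)
  F1: move forward 0/1 (blocked), now at (x=0, y=2)
  [×3]F5: move forward 0/5 (blocked), now at (x=0, y=2)
  F1: move forward 0/1 (blocked), now at (x=0, y=2)
Final: (x=0, y=2), facing West

Answer: Final position: (x=0, y=2), facing West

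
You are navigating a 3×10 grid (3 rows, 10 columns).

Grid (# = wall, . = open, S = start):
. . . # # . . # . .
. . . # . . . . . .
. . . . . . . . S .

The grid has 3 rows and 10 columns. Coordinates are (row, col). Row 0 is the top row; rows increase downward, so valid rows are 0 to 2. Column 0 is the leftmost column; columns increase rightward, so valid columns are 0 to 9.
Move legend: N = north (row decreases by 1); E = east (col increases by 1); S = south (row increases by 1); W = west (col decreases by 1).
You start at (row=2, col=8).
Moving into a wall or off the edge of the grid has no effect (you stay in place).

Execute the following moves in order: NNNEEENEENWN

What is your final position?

Answer: Final position: (row=0, col=8)

Derivation:
Start: (row=2, col=8)
  N (north): (row=2, col=8) -> (row=1, col=8)
  N (north): (row=1, col=8) -> (row=0, col=8)
  N (north): blocked, stay at (row=0, col=8)
  E (east): (row=0, col=8) -> (row=0, col=9)
  E (east): blocked, stay at (row=0, col=9)
  E (east): blocked, stay at (row=0, col=9)
  N (north): blocked, stay at (row=0, col=9)
  E (east): blocked, stay at (row=0, col=9)
  E (east): blocked, stay at (row=0, col=9)
  N (north): blocked, stay at (row=0, col=9)
  W (west): (row=0, col=9) -> (row=0, col=8)
  N (north): blocked, stay at (row=0, col=8)
Final: (row=0, col=8)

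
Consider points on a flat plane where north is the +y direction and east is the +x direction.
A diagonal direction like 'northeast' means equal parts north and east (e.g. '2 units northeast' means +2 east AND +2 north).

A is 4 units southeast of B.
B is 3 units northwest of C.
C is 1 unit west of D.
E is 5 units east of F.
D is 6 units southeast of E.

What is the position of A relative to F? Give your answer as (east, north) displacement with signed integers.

Answer: A is at (east=11, north=-7) relative to F.

Derivation:
Place F at the origin (east=0, north=0).
  E is 5 units east of F: delta (east=+5, north=+0); E at (east=5, north=0).
  D is 6 units southeast of E: delta (east=+6, north=-6); D at (east=11, north=-6).
  C is 1 unit west of D: delta (east=-1, north=+0); C at (east=10, north=-6).
  B is 3 units northwest of C: delta (east=-3, north=+3); B at (east=7, north=-3).
  A is 4 units southeast of B: delta (east=+4, north=-4); A at (east=11, north=-7).
Therefore A relative to F: (east=11, north=-7).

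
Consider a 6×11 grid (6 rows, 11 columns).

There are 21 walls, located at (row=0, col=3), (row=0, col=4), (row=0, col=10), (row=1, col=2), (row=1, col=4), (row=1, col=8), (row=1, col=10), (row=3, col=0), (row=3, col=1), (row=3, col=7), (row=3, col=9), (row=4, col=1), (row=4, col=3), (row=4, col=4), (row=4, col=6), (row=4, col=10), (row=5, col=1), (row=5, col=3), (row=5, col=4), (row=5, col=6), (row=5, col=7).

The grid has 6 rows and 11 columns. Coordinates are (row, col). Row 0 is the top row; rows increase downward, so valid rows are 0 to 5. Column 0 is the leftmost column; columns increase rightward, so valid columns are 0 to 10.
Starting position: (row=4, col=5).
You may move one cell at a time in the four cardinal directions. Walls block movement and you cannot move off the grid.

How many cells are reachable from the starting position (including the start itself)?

Answer: Reachable cells: 43

Derivation:
BFS flood-fill from (row=4, col=5):
  Distance 0: (row=4, col=5)
  Distance 1: (row=3, col=5), (row=5, col=5)
  Distance 2: (row=2, col=5), (row=3, col=4), (row=3, col=6)
  Distance 3: (row=1, col=5), (row=2, col=4), (row=2, col=6), (row=3, col=3)
  Distance 4: (row=0, col=5), (row=1, col=6), (row=2, col=3), (row=2, col=7), (row=3, col=2)
  Distance 5: (row=0, col=6), (row=1, col=3), (row=1, col=7), (row=2, col=2), (row=2, col=8), (row=4, col=2)
  Distance 6: (row=0, col=7), (row=2, col=1), (row=2, col=9), (row=3, col=8), (row=5, col=2)
  Distance 7: (row=0, col=8), (row=1, col=1), (row=1, col=9), (row=2, col=0), (row=2, col=10), (row=4, col=8)
  Distance 8: (row=0, col=1), (row=0, col=9), (row=1, col=0), (row=3, col=10), (row=4, col=7), (row=4, col=9), (row=5, col=8)
  Distance 9: (row=0, col=0), (row=0, col=2), (row=5, col=9)
  Distance 10: (row=5, col=10)
Total reachable: 43 (grid has 45 open cells total)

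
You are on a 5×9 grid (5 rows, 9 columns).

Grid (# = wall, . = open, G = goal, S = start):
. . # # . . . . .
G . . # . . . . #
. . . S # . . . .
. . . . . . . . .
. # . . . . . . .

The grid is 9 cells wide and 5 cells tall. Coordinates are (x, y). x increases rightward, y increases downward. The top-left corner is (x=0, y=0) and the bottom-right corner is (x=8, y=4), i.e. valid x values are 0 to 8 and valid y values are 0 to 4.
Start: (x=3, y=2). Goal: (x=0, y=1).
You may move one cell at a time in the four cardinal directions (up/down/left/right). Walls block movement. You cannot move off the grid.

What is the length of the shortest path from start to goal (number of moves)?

Answer: Shortest path length: 4

Derivation:
BFS from (x=3, y=2) until reaching (x=0, y=1):
  Distance 0: (x=3, y=2)
  Distance 1: (x=2, y=2), (x=3, y=3)
  Distance 2: (x=2, y=1), (x=1, y=2), (x=2, y=3), (x=4, y=3), (x=3, y=4)
  Distance 3: (x=1, y=1), (x=0, y=2), (x=1, y=3), (x=5, y=3), (x=2, y=4), (x=4, y=4)
  Distance 4: (x=1, y=0), (x=0, y=1), (x=5, y=2), (x=0, y=3), (x=6, y=3), (x=5, y=4)  <- goal reached here
One shortest path (4 moves): (x=3, y=2) -> (x=2, y=2) -> (x=1, y=2) -> (x=0, y=2) -> (x=0, y=1)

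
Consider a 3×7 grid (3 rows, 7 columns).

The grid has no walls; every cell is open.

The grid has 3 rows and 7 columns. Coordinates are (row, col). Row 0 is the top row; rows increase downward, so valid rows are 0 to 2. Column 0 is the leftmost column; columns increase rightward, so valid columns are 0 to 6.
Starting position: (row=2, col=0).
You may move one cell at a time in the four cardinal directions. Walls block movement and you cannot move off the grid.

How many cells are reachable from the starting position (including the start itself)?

BFS flood-fill from (row=2, col=0):
  Distance 0: (row=2, col=0)
  Distance 1: (row=1, col=0), (row=2, col=1)
  Distance 2: (row=0, col=0), (row=1, col=1), (row=2, col=2)
  Distance 3: (row=0, col=1), (row=1, col=2), (row=2, col=3)
  Distance 4: (row=0, col=2), (row=1, col=3), (row=2, col=4)
  Distance 5: (row=0, col=3), (row=1, col=4), (row=2, col=5)
  Distance 6: (row=0, col=4), (row=1, col=5), (row=2, col=6)
  Distance 7: (row=0, col=5), (row=1, col=6)
  Distance 8: (row=0, col=6)
Total reachable: 21 (grid has 21 open cells total)

Answer: Reachable cells: 21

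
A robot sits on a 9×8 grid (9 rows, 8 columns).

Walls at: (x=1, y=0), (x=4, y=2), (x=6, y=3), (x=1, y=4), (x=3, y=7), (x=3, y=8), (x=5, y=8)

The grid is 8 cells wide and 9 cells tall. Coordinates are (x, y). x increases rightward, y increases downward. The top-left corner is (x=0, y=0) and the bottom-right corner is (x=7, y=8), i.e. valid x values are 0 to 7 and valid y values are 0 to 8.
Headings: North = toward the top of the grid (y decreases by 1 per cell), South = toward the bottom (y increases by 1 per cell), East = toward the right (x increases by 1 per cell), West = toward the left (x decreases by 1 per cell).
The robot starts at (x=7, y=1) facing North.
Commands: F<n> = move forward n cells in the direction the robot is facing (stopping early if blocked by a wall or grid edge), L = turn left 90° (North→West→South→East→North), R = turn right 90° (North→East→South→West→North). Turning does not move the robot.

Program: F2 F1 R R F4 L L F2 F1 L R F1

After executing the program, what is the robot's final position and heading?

Start: (x=7, y=1), facing North
  F2: move forward 1/2 (blocked), now at (x=7, y=0)
  F1: move forward 0/1 (blocked), now at (x=7, y=0)
  R: turn right, now facing East
  R: turn right, now facing South
  F4: move forward 4, now at (x=7, y=4)
  L: turn left, now facing East
  L: turn left, now facing North
  F2: move forward 2, now at (x=7, y=2)
  F1: move forward 1, now at (x=7, y=1)
  L: turn left, now facing West
  R: turn right, now facing North
  F1: move forward 1, now at (x=7, y=0)
Final: (x=7, y=0), facing North

Answer: Final position: (x=7, y=0), facing North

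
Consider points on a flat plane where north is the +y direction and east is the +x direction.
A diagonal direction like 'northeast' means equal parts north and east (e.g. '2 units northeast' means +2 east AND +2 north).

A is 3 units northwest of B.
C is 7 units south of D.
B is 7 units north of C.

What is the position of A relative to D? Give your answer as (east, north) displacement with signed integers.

Answer: A is at (east=-3, north=3) relative to D.

Derivation:
Place D at the origin (east=0, north=0).
  C is 7 units south of D: delta (east=+0, north=-7); C at (east=0, north=-7).
  B is 7 units north of C: delta (east=+0, north=+7); B at (east=0, north=0).
  A is 3 units northwest of B: delta (east=-3, north=+3); A at (east=-3, north=3).
Therefore A relative to D: (east=-3, north=3).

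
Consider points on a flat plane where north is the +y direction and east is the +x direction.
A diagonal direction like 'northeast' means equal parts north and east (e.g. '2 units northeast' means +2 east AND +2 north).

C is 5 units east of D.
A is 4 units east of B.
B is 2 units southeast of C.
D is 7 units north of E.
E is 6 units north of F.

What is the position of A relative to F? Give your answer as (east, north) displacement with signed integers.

Place F at the origin (east=0, north=0).
  E is 6 units north of F: delta (east=+0, north=+6); E at (east=0, north=6).
  D is 7 units north of E: delta (east=+0, north=+7); D at (east=0, north=13).
  C is 5 units east of D: delta (east=+5, north=+0); C at (east=5, north=13).
  B is 2 units southeast of C: delta (east=+2, north=-2); B at (east=7, north=11).
  A is 4 units east of B: delta (east=+4, north=+0); A at (east=11, north=11).
Therefore A relative to F: (east=11, north=11).

Answer: A is at (east=11, north=11) relative to F.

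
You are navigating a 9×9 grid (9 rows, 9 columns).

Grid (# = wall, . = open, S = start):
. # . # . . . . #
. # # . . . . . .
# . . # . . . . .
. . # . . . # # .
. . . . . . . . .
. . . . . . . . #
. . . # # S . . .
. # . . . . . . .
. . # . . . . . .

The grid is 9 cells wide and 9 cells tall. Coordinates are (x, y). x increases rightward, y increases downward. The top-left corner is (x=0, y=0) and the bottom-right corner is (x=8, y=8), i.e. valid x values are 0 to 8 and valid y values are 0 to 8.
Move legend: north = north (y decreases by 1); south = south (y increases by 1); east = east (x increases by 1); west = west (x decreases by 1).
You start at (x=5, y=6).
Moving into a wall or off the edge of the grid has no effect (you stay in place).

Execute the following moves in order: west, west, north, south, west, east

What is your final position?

Answer: Final position: (x=6, y=6)

Derivation:
Start: (x=5, y=6)
  west (west): blocked, stay at (x=5, y=6)
  west (west): blocked, stay at (x=5, y=6)
  north (north): (x=5, y=6) -> (x=5, y=5)
  south (south): (x=5, y=5) -> (x=5, y=6)
  west (west): blocked, stay at (x=5, y=6)
  east (east): (x=5, y=6) -> (x=6, y=6)
Final: (x=6, y=6)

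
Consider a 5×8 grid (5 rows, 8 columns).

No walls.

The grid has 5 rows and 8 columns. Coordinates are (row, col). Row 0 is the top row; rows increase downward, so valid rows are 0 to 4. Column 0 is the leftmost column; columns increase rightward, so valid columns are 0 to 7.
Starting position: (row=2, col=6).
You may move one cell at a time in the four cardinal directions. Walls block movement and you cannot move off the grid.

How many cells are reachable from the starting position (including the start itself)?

BFS flood-fill from (row=2, col=6):
  Distance 0: (row=2, col=6)
  Distance 1: (row=1, col=6), (row=2, col=5), (row=2, col=7), (row=3, col=6)
  Distance 2: (row=0, col=6), (row=1, col=5), (row=1, col=7), (row=2, col=4), (row=3, col=5), (row=3, col=7), (row=4, col=6)
  Distance 3: (row=0, col=5), (row=0, col=7), (row=1, col=4), (row=2, col=3), (row=3, col=4), (row=4, col=5), (row=4, col=7)
  Distance 4: (row=0, col=4), (row=1, col=3), (row=2, col=2), (row=3, col=3), (row=4, col=4)
  Distance 5: (row=0, col=3), (row=1, col=2), (row=2, col=1), (row=3, col=2), (row=4, col=3)
  Distance 6: (row=0, col=2), (row=1, col=1), (row=2, col=0), (row=3, col=1), (row=4, col=2)
  Distance 7: (row=0, col=1), (row=1, col=0), (row=3, col=0), (row=4, col=1)
  Distance 8: (row=0, col=0), (row=4, col=0)
Total reachable: 40 (grid has 40 open cells total)

Answer: Reachable cells: 40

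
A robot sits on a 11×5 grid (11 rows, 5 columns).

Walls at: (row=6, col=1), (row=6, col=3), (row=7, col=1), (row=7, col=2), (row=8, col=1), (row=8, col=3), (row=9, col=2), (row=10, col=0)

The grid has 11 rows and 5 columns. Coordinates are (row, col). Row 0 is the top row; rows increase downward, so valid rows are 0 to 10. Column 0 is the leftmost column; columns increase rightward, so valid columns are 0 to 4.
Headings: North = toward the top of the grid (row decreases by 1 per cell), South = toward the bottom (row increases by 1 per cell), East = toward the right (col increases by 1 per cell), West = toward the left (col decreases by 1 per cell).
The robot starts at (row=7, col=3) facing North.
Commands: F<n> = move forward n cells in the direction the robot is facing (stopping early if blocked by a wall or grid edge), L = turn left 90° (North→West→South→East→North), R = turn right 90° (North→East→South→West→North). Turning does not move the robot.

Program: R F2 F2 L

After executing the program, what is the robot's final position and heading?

Start: (row=7, col=3), facing North
  R: turn right, now facing East
  F2: move forward 1/2 (blocked), now at (row=7, col=4)
  F2: move forward 0/2 (blocked), now at (row=7, col=4)
  L: turn left, now facing North
Final: (row=7, col=4), facing North

Answer: Final position: (row=7, col=4), facing North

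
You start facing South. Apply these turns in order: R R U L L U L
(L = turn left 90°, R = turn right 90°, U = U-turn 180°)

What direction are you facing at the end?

Start: South
  R (right (90° clockwise)) -> West
  R (right (90° clockwise)) -> North
  U (U-turn (180°)) -> South
  L (left (90° counter-clockwise)) -> East
  L (left (90° counter-clockwise)) -> North
  U (U-turn (180°)) -> South
  L (left (90° counter-clockwise)) -> East
Final: East

Answer: Final heading: East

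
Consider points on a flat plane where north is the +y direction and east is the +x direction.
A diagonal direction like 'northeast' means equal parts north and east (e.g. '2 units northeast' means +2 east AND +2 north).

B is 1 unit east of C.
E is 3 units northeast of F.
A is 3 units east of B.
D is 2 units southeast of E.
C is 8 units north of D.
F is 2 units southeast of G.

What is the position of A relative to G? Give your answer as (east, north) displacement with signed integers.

Place G at the origin (east=0, north=0).
  F is 2 units southeast of G: delta (east=+2, north=-2); F at (east=2, north=-2).
  E is 3 units northeast of F: delta (east=+3, north=+3); E at (east=5, north=1).
  D is 2 units southeast of E: delta (east=+2, north=-2); D at (east=7, north=-1).
  C is 8 units north of D: delta (east=+0, north=+8); C at (east=7, north=7).
  B is 1 unit east of C: delta (east=+1, north=+0); B at (east=8, north=7).
  A is 3 units east of B: delta (east=+3, north=+0); A at (east=11, north=7).
Therefore A relative to G: (east=11, north=7).

Answer: A is at (east=11, north=7) relative to G.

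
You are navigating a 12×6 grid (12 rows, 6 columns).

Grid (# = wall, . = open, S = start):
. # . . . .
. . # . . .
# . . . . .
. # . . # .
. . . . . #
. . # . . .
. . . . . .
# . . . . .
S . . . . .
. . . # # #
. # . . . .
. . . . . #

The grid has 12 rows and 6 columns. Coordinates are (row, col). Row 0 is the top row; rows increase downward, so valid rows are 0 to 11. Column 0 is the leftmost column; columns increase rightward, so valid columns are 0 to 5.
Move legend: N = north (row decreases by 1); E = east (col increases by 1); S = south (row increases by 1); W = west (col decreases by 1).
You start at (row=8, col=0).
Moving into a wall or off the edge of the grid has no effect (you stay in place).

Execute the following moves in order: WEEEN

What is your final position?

Start: (row=8, col=0)
  W (west): blocked, stay at (row=8, col=0)
  E (east): (row=8, col=0) -> (row=8, col=1)
  E (east): (row=8, col=1) -> (row=8, col=2)
  E (east): (row=8, col=2) -> (row=8, col=3)
  N (north): (row=8, col=3) -> (row=7, col=3)
Final: (row=7, col=3)

Answer: Final position: (row=7, col=3)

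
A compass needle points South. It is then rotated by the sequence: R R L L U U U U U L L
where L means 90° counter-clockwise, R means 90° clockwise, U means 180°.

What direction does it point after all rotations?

Answer: Final heading: South

Derivation:
Start: South
  R (right (90° clockwise)) -> West
  R (right (90° clockwise)) -> North
  L (left (90° counter-clockwise)) -> West
  L (left (90° counter-clockwise)) -> South
  U (U-turn (180°)) -> North
  U (U-turn (180°)) -> South
  U (U-turn (180°)) -> North
  U (U-turn (180°)) -> South
  U (U-turn (180°)) -> North
  L (left (90° counter-clockwise)) -> West
  L (left (90° counter-clockwise)) -> South
Final: South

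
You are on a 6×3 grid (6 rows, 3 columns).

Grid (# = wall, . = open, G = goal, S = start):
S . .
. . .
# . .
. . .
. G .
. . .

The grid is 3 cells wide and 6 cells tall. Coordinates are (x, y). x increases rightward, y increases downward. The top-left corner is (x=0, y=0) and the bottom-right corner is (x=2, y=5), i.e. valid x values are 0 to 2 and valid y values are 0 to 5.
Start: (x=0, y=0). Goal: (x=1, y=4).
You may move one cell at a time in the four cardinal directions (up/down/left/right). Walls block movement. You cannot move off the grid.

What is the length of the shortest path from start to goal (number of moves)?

Answer: Shortest path length: 5

Derivation:
BFS from (x=0, y=0) until reaching (x=1, y=4):
  Distance 0: (x=0, y=0)
  Distance 1: (x=1, y=0), (x=0, y=1)
  Distance 2: (x=2, y=0), (x=1, y=1)
  Distance 3: (x=2, y=1), (x=1, y=2)
  Distance 4: (x=2, y=2), (x=1, y=3)
  Distance 5: (x=0, y=3), (x=2, y=3), (x=1, y=4)  <- goal reached here
One shortest path (5 moves): (x=0, y=0) -> (x=1, y=0) -> (x=1, y=1) -> (x=1, y=2) -> (x=1, y=3) -> (x=1, y=4)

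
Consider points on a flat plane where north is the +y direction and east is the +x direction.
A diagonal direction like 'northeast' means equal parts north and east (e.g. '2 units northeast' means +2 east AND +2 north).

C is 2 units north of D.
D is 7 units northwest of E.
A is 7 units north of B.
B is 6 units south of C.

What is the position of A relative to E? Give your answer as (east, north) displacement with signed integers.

Place E at the origin (east=0, north=0).
  D is 7 units northwest of E: delta (east=-7, north=+7); D at (east=-7, north=7).
  C is 2 units north of D: delta (east=+0, north=+2); C at (east=-7, north=9).
  B is 6 units south of C: delta (east=+0, north=-6); B at (east=-7, north=3).
  A is 7 units north of B: delta (east=+0, north=+7); A at (east=-7, north=10).
Therefore A relative to E: (east=-7, north=10).

Answer: A is at (east=-7, north=10) relative to E.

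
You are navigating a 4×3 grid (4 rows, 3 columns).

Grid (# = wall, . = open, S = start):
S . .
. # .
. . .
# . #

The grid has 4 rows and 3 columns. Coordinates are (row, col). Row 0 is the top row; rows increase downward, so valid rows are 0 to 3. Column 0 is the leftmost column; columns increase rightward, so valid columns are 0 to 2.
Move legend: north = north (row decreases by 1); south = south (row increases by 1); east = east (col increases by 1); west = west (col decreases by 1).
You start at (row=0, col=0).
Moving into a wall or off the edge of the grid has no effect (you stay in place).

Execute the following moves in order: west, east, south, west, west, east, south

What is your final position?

Start: (row=0, col=0)
  west (west): blocked, stay at (row=0, col=0)
  east (east): (row=0, col=0) -> (row=0, col=1)
  south (south): blocked, stay at (row=0, col=1)
  west (west): (row=0, col=1) -> (row=0, col=0)
  west (west): blocked, stay at (row=0, col=0)
  east (east): (row=0, col=0) -> (row=0, col=1)
  south (south): blocked, stay at (row=0, col=1)
Final: (row=0, col=1)

Answer: Final position: (row=0, col=1)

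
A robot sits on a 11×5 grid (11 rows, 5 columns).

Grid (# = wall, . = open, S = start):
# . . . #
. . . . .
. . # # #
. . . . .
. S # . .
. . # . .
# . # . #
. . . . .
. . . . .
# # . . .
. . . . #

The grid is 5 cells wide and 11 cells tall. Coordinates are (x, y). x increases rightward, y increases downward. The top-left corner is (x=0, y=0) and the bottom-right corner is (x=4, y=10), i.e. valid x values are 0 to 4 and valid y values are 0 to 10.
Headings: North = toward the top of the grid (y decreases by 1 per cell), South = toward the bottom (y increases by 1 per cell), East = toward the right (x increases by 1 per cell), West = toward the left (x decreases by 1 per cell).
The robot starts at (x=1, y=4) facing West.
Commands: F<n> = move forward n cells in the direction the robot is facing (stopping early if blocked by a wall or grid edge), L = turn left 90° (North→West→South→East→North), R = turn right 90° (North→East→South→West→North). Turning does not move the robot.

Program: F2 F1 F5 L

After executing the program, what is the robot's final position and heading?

Start: (x=1, y=4), facing West
  F2: move forward 1/2 (blocked), now at (x=0, y=4)
  F1: move forward 0/1 (blocked), now at (x=0, y=4)
  F5: move forward 0/5 (blocked), now at (x=0, y=4)
  L: turn left, now facing South
Final: (x=0, y=4), facing South

Answer: Final position: (x=0, y=4), facing South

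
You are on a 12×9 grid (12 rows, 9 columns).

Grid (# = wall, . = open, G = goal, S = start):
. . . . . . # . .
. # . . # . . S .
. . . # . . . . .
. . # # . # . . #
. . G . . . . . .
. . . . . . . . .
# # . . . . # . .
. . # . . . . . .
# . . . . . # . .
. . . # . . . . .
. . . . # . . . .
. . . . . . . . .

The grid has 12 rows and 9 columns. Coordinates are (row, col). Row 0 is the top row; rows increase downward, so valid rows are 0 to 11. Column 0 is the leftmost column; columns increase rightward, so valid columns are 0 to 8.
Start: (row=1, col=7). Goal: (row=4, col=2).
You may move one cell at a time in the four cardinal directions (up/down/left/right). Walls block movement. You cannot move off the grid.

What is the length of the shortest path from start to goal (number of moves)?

Answer: Shortest path length: 8

Derivation:
BFS from (row=1, col=7) until reaching (row=4, col=2):
  Distance 0: (row=1, col=7)
  Distance 1: (row=0, col=7), (row=1, col=6), (row=1, col=8), (row=2, col=7)
  Distance 2: (row=0, col=8), (row=1, col=5), (row=2, col=6), (row=2, col=8), (row=3, col=7)
  Distance 3: (row=0, col=5), (row=2, col=5), (row=3, col=6), (row=4, col=7)
  Distance 4: (row=0, col=4), (row=2, col=4), (row=4, col=6), (row=4, col=8), (row=5, col=7)
  Distance 5: (row=0, col=3), (row=3, col=4), (row=4, col=5), (row=5, col=6), (row=5, col=8), (row=6, col=7)
  Distance 6: (row=0, col=2), (row=1, col=3), (row=4, col=4), (row=5, col=5), (row=6, col=8), (row=7, col=7)
  Distance 7: (row=0, col=1), (row=1, col=2), (row=4, col=3), (row=5, col=4), (row=6, col=5), (row=7, col=6), (row=7, col=8), (row=8, col=7)
  Distance 8: (row=0, col=0), (row=2, col=2), (row=4, col=2), (row=5, col=3), (row=6, col=4), (row=7, col=5), (row=8, col=8), (row=9, col=7)  <- goal reached here
One shortest path (8 moves): (row=1, col=7) -> (row=1, col=6) -> (row=1, col=5) -> (row=2, col=5) -> (row=2, col=4) -> (row=3, col=4) -> (row=4, col=4) -> (row=4, col=3) -> (row=4, col=2)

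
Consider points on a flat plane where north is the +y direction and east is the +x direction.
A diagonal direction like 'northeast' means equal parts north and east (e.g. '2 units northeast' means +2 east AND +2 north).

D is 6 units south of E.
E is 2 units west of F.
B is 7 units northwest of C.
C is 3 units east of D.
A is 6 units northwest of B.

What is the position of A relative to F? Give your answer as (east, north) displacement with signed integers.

Place F at the origin (east=0, north=0).
  E is 2 units west of F: delta (east=-2, north=+0); E at (east=-2, north=0).
  D is 6 units south of E: delta (east=+0, north=-6); D at (east=-2, north=-6).
  C is 3 units east of D: delta (east=+3, north=+0); C at (east=1, north=-6).
  B is 7 units northwest of C: delta (east=-7, north=+7); B at (east=-6, north=1).
  A is 6 units northwest of B: delta (east=-6, north=+6); A at (east=-12, north=7).
Therefore A relative to F: (east=-12, north=7).

Answer: A is at (east=-12, north=7) relative to F.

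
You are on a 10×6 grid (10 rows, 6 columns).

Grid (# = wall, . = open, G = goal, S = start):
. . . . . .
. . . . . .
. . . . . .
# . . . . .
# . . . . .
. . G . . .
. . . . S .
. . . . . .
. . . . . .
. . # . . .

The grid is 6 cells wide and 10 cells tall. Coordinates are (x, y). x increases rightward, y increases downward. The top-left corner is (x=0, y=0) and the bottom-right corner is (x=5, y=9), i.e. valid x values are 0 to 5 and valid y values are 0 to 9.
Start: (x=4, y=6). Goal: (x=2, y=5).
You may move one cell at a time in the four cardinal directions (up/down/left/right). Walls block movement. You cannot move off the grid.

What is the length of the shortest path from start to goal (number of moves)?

BFS from (x=4, y=6) until reaching (x=2, y=5):
  Distance 0: (x=4, y=6)
  Distance 1: (x=4, y=5), (x=3, y=6), (x=5, y=6), (x=4, y=7)
  Distance 2: (x=4, y=4), (x=3, y=5), (x=5, y=5), (x=2, y=6), (x=3, y=7), (x=5, y=7), (x=4, y=8)
  Distance 3: (x=4, y=3), (x=3, y=4), (x=5, y=4), (x=2, y=5), (x=1, y=6), (x=2, y=7), (x=3, y=8), (x=5, y=8), (x=4, y=9)  <- goal reached here
One shortest path (3 moves): (x=4, y=6) -> (x=3, y=6) -> (x=2, y=6) -> (x=2, y=5)

Answer: Shortest path length: 3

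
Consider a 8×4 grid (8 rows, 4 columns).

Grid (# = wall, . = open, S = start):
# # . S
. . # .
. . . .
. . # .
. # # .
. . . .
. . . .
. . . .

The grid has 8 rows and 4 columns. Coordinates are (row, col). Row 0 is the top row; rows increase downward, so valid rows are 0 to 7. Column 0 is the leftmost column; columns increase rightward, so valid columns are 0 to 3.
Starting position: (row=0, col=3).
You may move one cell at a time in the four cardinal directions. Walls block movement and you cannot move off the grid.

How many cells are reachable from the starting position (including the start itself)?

Answer: Reachable cells: 26

Derivation:
BFS flood-fill from (row=0, col=3):
  Distance 0: (row=0, col=3)
  Distance 1: (row=0, col=2), (row=1, col=3)
  Distance 2: (row=2, col=3)
  Distance 3: (row=2, col=2), (row=3, col=3)
  Distance 4: (row=2, col=1), (row=4, col=3)
  Distance 5: (row=1, col=1), (row=2, col=0), (row=3, col=1), (row=5, col=3)
  Distance 6: (row=1, col=0), (row=3, col=0), (row=5, col=2), (row=6, col=3)
  Distance 7: (row=4, col=0), (row=5, col=1), (row=6, col=2), (row=7, col=3)
  Distance 8: (row=5, col=0), (row=6, col=1), (row=7, col=2)
  Distance 9: (row=6, col=0), (row=7, col=1)
  Distance 10: (row=7, col=0)
Total reachable: 26 (grid has 26 open cells total)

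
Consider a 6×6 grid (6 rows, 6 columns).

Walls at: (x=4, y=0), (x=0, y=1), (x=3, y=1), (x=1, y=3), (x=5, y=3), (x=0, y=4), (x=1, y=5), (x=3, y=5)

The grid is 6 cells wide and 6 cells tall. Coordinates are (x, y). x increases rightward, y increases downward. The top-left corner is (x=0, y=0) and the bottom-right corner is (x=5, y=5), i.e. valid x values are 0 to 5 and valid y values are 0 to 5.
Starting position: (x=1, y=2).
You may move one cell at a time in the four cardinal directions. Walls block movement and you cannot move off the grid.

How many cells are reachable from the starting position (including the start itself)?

BFS flood-fill from (x=1, y=2):
  Distance 0: (x=1, y=2)
  Distance 1: (x=1, y=1), (x=0, y=2), (x=2, y=2)
  Distance 2: (x=1, y=0), (x=2, y=1), (x=3, y=2), (x=0, y=3), (x=2, y=3)
  Distance 3: (x=0, y=0), (x=2, y=0), (x=4, y=2), (x=3, y=3), (x=2, y=4)
  Distance 4: (x=3, y=0), (x=4, y=1), (x=5, y=2), (x=4, y=3), (x=1, y=4), (x=3, y=4), (x=2, y=5)
  Distance 5: (x=5, y=1), (x=4, y=4)
  Distance 6: (x=5, y=0), (x=5, y=4), (x=4, y=5)
  Distance 7: (x=5, y=5)
Total reachable: 27 (grid has 28 open cells total)

Answer: Reachable cells: 27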